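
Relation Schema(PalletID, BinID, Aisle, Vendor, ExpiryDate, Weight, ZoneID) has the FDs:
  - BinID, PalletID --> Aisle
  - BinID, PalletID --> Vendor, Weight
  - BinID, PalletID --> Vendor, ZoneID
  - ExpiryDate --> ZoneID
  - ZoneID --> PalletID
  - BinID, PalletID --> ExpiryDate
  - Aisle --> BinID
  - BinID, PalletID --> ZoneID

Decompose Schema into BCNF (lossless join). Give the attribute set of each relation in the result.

{Aisle, BinID}; {Aisle, ExpiryDate, Vendor, Weight}; {ExpiryDate, ZoneID}; {PalletID, ZoneID}

Candidate keys of the original relation: {Aisle, ExpiryDate}, {Aisle, PalletID}, {Aisle, ZoneID}, {BinID, ExpiryDate}, {BinID, PalletID}, {BinID, ZoneID}.
Within {Aisle, BinID, ExpiryDate, PalletID, Vendor, Weight, ZoneID}: {ExpiryDate}⁺ ∩ {Aisle, BinID, ExpiryDate, PalletID, Vendor, Weight, ZoneID} = {ExpiryDate, PalletID, ZoneID}, not the whole set, so ExpiryDate --> PalletID, ZoneID violates BCNF; decompose into {ExpiryDate, PalletID, ZoneID} and {Aisle, BinID, ExpiryDate, Vendor, Weight}.
Within {ExpiryDate, PalletID, ZoneID}: {ZoneID}⁺ ∩ {ExpiryDate, PalletID, ZoneID} = {PalletID, ZoneID}, not the whole set, so ZoneID --> PalletID violates BCNF; decompose into {PalletID, ZoneID} and {ExpiryDate, ZoneID}.
{PalletID, ZoneID} has no BCNF violation.
{ExpiryDate, ZoneID} has no BCNF violation.
Within {Aisle, BinID, ExpiryDate, Vendor, Weight}: {Aisle}⁺ ∩ {Aisle, BinID, ExpiryDate, Vendor, Weight} = {Aisle, BinID}, not the whole set, so Aisle --> BinID violates BCNF; decompose into {Aisle, BinID} and {Aisle, ExpiryDate, Vendor, Weight}.
{Aisle, BinID} has no BCNF violation.
{Aisle, ExpiryDate, Vendor, Weight} has no BCNF violation.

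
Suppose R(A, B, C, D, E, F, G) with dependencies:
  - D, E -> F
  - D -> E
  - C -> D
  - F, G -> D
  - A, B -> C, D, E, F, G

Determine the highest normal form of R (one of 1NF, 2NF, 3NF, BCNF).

Candidate key: {A, B}. Prime attributes: {A, B}.
D, E -> F: {D, E}⁺ = {D, E, F}, which is not all of the attributes, so the left side is not a superkey — BCNF is violated.
D, E -> F has non-prime {F} on the right and a non-superkey on the left, so 3NF fails.
Checking every proper subset of each key, none determines a non-prime attribute — 2NF is satisfied.

2NF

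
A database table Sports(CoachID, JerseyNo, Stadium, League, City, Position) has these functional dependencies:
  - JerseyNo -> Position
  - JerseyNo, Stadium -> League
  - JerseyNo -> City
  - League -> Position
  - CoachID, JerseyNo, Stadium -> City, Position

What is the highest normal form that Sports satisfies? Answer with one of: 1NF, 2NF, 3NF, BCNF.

Candidate key: {CoachID, JerseyNo, Stadium}. Prime attributes: {CoachID, JerseyNo, Stadium}.
JerseyNo -> Position: {JerseyNo}⁺ = {City, JerseyNo, Position}, which is not all of the attributes, so the left side is not a superkey — BCNF is violated.
JerseyNo -> Position determines the non-prime attribute {Position} from a non-superkey — 3NF is violated.
{JerseyNo} is a proper subset of the key {CoachID, JerseyNo, Stadium}, and {JerseyNo}⁺ contains the non-prime attributes {City, Position} — a partial dependency, so 2NF is violated.

1NF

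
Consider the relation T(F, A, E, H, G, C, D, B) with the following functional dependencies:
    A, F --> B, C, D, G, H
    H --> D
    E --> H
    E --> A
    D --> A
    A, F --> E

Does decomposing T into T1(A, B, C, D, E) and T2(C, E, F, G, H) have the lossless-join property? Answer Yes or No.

Common attributes: {C, E}; their closure is {A, C, D, E, H}.
T1 ⊄ {A, C, D, E, H} and T2 ⊄ {A, C, D, E, H}, so the split is lossy.

No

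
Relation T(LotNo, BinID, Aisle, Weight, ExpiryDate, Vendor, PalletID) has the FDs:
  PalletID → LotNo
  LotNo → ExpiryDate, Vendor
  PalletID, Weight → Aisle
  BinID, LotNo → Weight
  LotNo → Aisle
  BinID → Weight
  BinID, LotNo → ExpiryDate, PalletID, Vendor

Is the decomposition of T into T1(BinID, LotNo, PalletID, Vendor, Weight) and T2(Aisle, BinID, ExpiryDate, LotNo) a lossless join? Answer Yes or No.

The shared attributes are {BinID, LotNo} and {BinID, LotNo}⁺ = {Aisle, BinID, ExpiryDate, LotNo, PalletID, Vendor, Weight}.
Since T1 ⊆ {Aisle, BinID, ExpiryDate, LotNo, PalletID, Vendor, Weight}, the intersection is a superkey of T1; the decomposition is lossless.

Yes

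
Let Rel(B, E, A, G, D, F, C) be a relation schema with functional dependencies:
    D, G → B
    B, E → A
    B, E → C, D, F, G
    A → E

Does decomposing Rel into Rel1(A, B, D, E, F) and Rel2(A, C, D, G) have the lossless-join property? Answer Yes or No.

No

The shared attributes are {A, D} and {A, D}⁺ = {A, D, E}.
The closure covers neither Rel1 nor Rel2 entirely; the join is not lossless.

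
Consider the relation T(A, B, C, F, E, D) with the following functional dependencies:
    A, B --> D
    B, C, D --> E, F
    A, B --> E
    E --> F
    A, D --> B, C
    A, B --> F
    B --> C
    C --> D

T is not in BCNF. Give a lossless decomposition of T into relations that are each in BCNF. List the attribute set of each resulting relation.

Candidate keys of the original relation: {A, B}, {A, C}, {A, D}.
{A, B, C, D, E, F}: {B, C, D} determines {B, C, D, E, F} here but is not a superkey — split on B, C, D --> E, F, giving {B, C, D, E, F} and {A, B, C, D}.
{B, C, D, E, F}: {E} determines {E, F} here but is not a superkey — split on E --> F, giving {E, F} and {B, C, D, E}.
{E, F}: every determinant is a superkey — BCNF.
{B, C, D, E}: {C} determines {C, D} here but is not a superkey — split on C --> D, giving {C, D} and {B, C, E}.
{C, D}: every determinant is a superkey — BCNF.
{B, C, E}: every determinant is a superkey — BCNF.
{A, B, C, D}: {B} determines {B, C, D} here but is not a superkey — split on B --> C, D, giving {B, C, D} and {A, B}.
{B, C, D}: {C} determines {C, D} here but is not a superkey — split on C --> D, giving {C, D} and {B, C}.
{C, D}: every determinant is a superkey — BCNF.
{B, C}: every determinant is a superkey — BCNF.
{A, B}: every determinant is a superkey — BCNF.

{A, B}; {B, C, E}; {C, D}; {E, F}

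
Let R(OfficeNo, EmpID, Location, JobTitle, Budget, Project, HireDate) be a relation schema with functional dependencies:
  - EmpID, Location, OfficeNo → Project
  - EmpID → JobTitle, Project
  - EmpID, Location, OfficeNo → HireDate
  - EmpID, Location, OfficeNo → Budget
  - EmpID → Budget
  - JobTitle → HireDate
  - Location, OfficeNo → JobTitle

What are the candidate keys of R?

No FD produces {EmpID, Location, OfficeNo}, so they must be in every candidate key.
{EmpID, Location, OfficeNo}⁺ = {Budget, EmpID, HireDate, JobTitle, Location, OfficeNo, Project} — all of the relation — so {EmpID, Location, OfficeNo} is a candidate key.
No smaller or unrelated set reaches every attribute, so there are no other keys.

{EmpID, Location, OfficeNo}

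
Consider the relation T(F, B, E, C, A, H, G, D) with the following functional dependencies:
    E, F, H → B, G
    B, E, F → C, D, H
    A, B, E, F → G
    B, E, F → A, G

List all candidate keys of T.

{E, F} never appear on the right of any FD, so every key must include all of them.
Closure of {B, E, F} is {A, B, C, D, E, F, G, H}, the whole schema; {B, E, F} is a candidate key.
Closure of {E, F, H} is {A, B, C, D, E, F, G, H}, the whole schema; {E, F, H} is a candidate key.
Any other superkey properly contains one of these, so there are no further candidate keys.

{B, E, F}, {E, F, H}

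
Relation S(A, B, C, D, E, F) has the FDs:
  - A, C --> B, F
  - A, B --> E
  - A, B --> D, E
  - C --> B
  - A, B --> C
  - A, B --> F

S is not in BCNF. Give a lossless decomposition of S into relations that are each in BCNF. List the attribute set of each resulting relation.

{A, C, D, E, F}; {B, C}

Candidate keys of the original relation: {A, B}, {A, C}.
{A, B, C, D, E, F}: {C} determines {B, C} here but is not a superkey — split on C --> B, giving {B, C} and {A, C, D, E, F}.
{B, C}: every determinant is a superkey — BCNF.
{A, C, D, E, F}: every determinant is a superkey — BCNF.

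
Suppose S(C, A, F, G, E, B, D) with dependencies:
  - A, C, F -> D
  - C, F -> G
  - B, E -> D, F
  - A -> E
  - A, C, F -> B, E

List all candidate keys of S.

Attributes never on any right-hand side: {A, C} — every candidate key must contain all of them.
{A, B, C} is a candidate key since {A, B, C}⁺ = {A, B, C, D, E, F, G} covers every attribute.
{A, C, F} is a candidate key since {A, C, F}⁺ = {A, B, C, D, E, F, G} covers every attribute.
These are minimal and exhaustive — every other superkey contains one of them.

{A, B, C}, {A, C, F}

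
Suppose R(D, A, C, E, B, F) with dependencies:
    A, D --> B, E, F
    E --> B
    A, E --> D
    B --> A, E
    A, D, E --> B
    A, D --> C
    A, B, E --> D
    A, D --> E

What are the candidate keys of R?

{A, D}, {B}, {E}

{B} is a candidate key since {B}⁺ = {A, B, C, D, E, F} covers every attribute.
{E} is a candidate key since {E}⁺ = {A, B, C, D, E, F} covers every attribute.
{A, D} is a candidate key since {A, D}⁺ = {A, B, C, D, E, F} covers every attribute.
These are minimal and exhaustive — every other superkey contains one of them.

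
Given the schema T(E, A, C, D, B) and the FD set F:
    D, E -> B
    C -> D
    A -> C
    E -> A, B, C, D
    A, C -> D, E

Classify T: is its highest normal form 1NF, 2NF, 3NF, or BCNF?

Candidate keys: {A}, {E}. Prime attributes: {A, E}.
For C -> D we have {C}⁺ = {C, D}; {C} is not a superkey, so BCNF fails.
C -> D determines the non-prime attribute {D} from a non-superkey — 3NF is violated.
With only single-attribute keys there can be no partial dependency, so 2NF holds.

2NF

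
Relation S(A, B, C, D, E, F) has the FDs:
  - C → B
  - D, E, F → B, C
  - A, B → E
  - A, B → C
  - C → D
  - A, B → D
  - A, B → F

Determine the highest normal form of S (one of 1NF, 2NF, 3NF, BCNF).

Candidate keys: {A, B}, {A, C}, {A, D, E, F}. Prime attributes: {A, B, C, D, E, F}.
C → B breaks BCNF: {C}⁺ = {B, C, D}, so {C} is not a superkey.
Since {B} ⊆ prime attributes and every other non-superkey FD also has a prime right side, the schema is in 3NF.

3NF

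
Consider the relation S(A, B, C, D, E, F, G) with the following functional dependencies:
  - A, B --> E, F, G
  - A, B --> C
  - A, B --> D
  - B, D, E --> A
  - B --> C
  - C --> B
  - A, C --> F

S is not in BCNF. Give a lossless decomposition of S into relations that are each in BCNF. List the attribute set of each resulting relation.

Candidate keys of the original relation: {A, B}, {A, C}, {B, D, E}, {C, D, E}.
In {A, B, C, D, E, F, G}, {B} is not a superkey ({B}⁺ restricted to this set is {B, C}), so split on B --> C into {B, C} and {A, B, D, E, F, G}.
{B, C}: every determinant is a superkey — BCNF.
{A, B, D, E, F, G}: every determinant is a superkey — BCNF.

{A, B, D, E, F, G}; {B, C}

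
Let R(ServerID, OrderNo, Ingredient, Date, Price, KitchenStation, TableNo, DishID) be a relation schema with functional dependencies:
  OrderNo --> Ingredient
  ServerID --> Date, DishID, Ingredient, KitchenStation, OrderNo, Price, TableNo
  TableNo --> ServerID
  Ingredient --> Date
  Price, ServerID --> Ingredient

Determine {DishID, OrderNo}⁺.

{Date, DishID, Ingredient, OrderNo}

Start with {DishID, OrderNo}.
OrderNo --> Ingredient applies; add {Ingredient} → now {DishID, Ingredient, OrderNo}.
Ingredient --> Date applies; add {Date} → now {Date, DishID, Ingredient, OrderNo}.
No further FD applies.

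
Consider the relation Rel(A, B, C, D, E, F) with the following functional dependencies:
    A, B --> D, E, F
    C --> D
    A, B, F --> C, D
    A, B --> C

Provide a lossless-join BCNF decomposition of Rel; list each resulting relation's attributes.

{A, B, C, E, F}; {C, D}

Candidate key of the original relation: {A, B}.
{A, B, C, D, E, F}: {C} determines {C, D} here but is not a superkey — split on C --> D, giving {C, D} and {A, B, C, E, F}.
{C, D}: every determinant is a superkey — BCNF.
{A, B, C, E, F}: every determinant is a superkey — BCNF.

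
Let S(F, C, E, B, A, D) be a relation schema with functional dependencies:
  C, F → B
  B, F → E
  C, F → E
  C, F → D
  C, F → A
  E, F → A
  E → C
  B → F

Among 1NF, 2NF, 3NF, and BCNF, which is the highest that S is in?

Candidate keys: {B}, {C, F}, {E, F}. Prime attributes: {B, C, E, F}.
E → C breaks BCNF: {E}⁺ = {C, E}, so {E} is not a superkey.
But every attribute on its right side ({C}) is prime, and the same holds for every other non-superkey FD, so 3NF still holds.

3NF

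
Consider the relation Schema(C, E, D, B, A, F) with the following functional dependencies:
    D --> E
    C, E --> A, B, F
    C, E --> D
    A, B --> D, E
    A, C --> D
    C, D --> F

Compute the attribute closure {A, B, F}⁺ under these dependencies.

Start with {A, B, F}.
A, B --> D, E applies; add {D, E} → now {A, B, D, E, F}.
No further FD applies.

{A, B, D, E, F}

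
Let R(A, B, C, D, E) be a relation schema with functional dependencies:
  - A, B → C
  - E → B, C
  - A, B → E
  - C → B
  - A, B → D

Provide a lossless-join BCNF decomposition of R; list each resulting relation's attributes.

Candidate keys of the original relation: {A, B}, {A, C}, {A, E}.
In {A, B, C, D, E}, {E} is not a superkey ({E}⁺ restricted to this set is {B, C, E}), so split on E → B, C into {B, C, E} and {A, D, E}.
In {B, C, E}, {C} is not a superkey ({C}⁺ restricted to this set is {B, C}), so split on C → B into {B, C} and {C, E}.
{B, C} is in BCNF.
{C, E} is in BCNF.
{A, D, E} is in BCNF.

{A, D, E}; {B, C}; {C, E}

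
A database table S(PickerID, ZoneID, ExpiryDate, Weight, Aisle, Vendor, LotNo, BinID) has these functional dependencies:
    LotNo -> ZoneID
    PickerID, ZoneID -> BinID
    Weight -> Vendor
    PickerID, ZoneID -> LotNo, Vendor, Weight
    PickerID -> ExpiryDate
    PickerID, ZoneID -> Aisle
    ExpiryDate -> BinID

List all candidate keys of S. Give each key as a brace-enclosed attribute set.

No FD produces {PickerID}, so it must be in every candidate key.
Closure of {LotNo, PickerID} is {Aisle, BinID, ExpiryDate, LotNo, PickerID, Vendor, Weight, ZoneID}, the whole schema; {LotNo, PickerID} is a candidate key.
Closure of {PickerID, ZoneID} is {Aisle, BinID, ExpiryDate, LotNo, PickerID, Vendor, Weight, ZoneID}, the whole schema; {PickerID, ZoneID} is a candidate key.
Any other superkey properly contains one of these, so there are no further candidate keys.

{LotNo, PickerID}, {PickerID, ZoneID}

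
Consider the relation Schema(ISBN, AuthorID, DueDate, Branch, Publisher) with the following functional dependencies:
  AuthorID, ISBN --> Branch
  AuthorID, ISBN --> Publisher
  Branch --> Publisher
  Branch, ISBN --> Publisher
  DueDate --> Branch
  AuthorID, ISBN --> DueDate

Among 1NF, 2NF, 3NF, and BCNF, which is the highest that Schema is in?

2NF

Candidate key: {AuthorID, ISBN}. Prime attributes: {AuthorID, ISBN}.
Branch --> Publisher breaks BCNF: {Branch}⁺ = {Branch, Publisher}, so {Branch} is not a superkey.
Branch --> Publisher has non-prime {Publisher} on the right and a non-superkey on the left, so 3NF fails.
Checking every proper subset of each key, none determines a non-prime attribute — 2NF is satisfied.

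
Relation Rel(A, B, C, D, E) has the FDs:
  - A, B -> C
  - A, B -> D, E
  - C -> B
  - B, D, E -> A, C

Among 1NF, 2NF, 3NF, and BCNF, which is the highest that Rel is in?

3NF

Candidate keys: {A, B}, {A, C}, {B, D, E}, {C, D, E}. Prime attributes: {A, B, C, D, E}.
For C -> B we have {C}⁺ = {B, C}; {C} is not a superkey, so BCNF fails.
But every attribute on its right side ({B}) is prime, and the same holds for every other non-superkey FD, so 3NF still holds.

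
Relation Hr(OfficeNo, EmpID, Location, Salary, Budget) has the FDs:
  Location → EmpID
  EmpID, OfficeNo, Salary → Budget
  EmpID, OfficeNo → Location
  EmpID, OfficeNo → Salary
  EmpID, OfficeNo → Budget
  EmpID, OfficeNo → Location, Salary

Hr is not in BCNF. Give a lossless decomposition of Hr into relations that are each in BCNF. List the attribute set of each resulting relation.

Candidate keys of the original relation: {EmpID, OfficeNo}, {Location, OfficeNo}.
{Budget, EmpID, Location, OfficeNo, Salary}: {Location} determines {EmpID, Location} here but is not a superkey — split on Location → EmpID, giving {EmpID, Location} and {Budget, Location, OfficeNo, Salary}.
{EmpID, Location} has no BCNF violation.
{Budget, Location, OfficeNo, Salary} has no BCNF violation.

{Budget, Location, OfficeNo, Salary}; {EmpID, Location}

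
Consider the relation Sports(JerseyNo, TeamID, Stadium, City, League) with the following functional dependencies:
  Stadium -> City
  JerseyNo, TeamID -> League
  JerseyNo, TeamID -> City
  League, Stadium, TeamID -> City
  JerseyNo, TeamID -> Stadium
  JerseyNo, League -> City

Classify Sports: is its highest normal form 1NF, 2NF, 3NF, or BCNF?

2NF

Candidate key: {JerseyNo, TeamID}. Prime attributes: {JerseyNo, TeamID}.
Stadium -> City breaks BCNF: {Stadium}⁺ = {City, Stadium}, so {Stadium} is not a superkey.
Stadium -> City has non-prime {City} on the right and a non-superkey on the left, so 3NF fails.
No proper subset of a key has a non-prime attribute in its closure, so there is no partial dependency; 2NF holds.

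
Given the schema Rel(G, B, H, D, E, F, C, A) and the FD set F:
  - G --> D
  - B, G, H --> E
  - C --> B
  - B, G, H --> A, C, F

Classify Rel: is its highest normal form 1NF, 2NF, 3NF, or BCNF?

1NF

Candidate keys: {B, G, H}, {C, G, H}. Prime attributes: {B, C, G, H}.
G --> D breaks BCNF: {G}⁺ = {D, G}, so {G} is not a superkey.
G --> D has non-prime {D} on the right and a non-superkey on the left, so 3NF fails.
Since {G} ⊂ {B, G, H} and {G}⁺ ⊇ {D} with {D} non-prime, there is a partial dependency; 2NF fails.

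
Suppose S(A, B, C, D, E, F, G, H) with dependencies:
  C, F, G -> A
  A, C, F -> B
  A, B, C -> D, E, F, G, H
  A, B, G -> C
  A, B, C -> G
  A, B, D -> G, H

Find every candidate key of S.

Closure of {A, B, C} is {A, B, C, D, E, F, G, H}, the whole schema; {A, B, C} is a candidate key.
Closure of {A, B, D} is {A, B, C, D, E, F, G, H}, the whole schema; {A, B, D} is a candidate key.
Closure of {A, B, G} is {A, B, C, D, E, F, G, H}, the whole schema; {A, B, G} is a candidate key.
Closure of {A, C, F} is {A, B, C, D, E, F, G, H}, the whole schema; {A, C, F} is a candidate key.
Closure of {C, F, G} is {A, B, C, D, E, F, G, H}, the whole schema; {C, F, G} is a candidate key.
Any other superkey properly contains one of these, so there are no further candidate keys.

{A, B, C}, {A, B, D}, {A, B, G}, {A, C, F}, {C, F, G}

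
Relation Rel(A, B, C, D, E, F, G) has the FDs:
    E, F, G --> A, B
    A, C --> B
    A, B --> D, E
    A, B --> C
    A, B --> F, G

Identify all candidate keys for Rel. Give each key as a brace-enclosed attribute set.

{A, B}, {A, C}, {E, F, G}

{A, B} is a candidate key since {A, B}⁺ = {A, B, C, D, E, F, G} covers every attribute.
{A, C} is a candidate key since {A, C}⁺ = {A, B, C, D, E, F, G} covers every attribute.
{E, F, G} is a candidate key since {E, F, G}⁺ = {A, B, C, D, E, F, G} covers every attribute.
These are minimal and exhaustive — every other superkey contains one of them.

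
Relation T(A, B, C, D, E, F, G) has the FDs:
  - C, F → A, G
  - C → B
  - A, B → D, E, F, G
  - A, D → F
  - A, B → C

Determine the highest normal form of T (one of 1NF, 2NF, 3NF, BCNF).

3NF

Candidate keys: {A, B}, {A, C}, {C, F}. Prime attributes: {A, B, C, F}.
For C → B we have {C}⁺ = {B, C}; {C} is not a superkey, so BCNF fails.
But every attribute on its right side ({B}) is prime, and the same holds for every other non-superkey FD, so 3NF still holds.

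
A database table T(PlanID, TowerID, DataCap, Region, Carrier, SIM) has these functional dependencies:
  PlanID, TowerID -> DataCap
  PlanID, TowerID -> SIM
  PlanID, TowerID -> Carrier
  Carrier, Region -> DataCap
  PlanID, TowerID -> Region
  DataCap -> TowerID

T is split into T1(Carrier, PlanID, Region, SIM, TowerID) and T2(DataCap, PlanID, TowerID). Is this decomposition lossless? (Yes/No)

T1 ∩ T2 = {PlanID, TowerID}; its closure under F is {Carrier, DataCap, PlanID, Region, SIM, TowerID}.
T1 is contained in that closure, so T1 ∩ T2 -> T1 holds and the join is lossless.

Yes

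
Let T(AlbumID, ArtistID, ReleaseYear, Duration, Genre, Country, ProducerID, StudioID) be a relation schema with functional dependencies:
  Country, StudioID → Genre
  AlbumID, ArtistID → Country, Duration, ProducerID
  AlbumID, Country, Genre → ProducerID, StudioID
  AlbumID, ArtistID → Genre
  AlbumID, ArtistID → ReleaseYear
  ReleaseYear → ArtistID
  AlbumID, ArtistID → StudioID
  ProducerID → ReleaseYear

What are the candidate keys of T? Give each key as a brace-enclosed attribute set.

{AlbumID, ArtistID}, {AlbumID, Country, Genre}, {AlbumID, Country, StudioID}, {AlbumID, ProducerID}, {AlbumID, ReleaseYear}

Attributes never on any right-hand side: {AlbumID} — every candidate key must contain it.
{AlbumID, ArtistID} is a candidate key since {AlbumID, ArtistID}⁺ = {AlbumID, ArtistID, Country, Duration, Genre, ProducerID, ReleaseYear, StudioID} covers every attribute.
{AlbumID, ProducerID} is a candidate key since {AlbumID, ProducerID}⁺ = {AlbumID, ArtistID, Country, Duration, Genre, ProducerID, ReleaseYear, StudioID} covers every attribute.
{AlbumID, ReleaseYear} is a candidate key since {AlbumID, ReleaseYear}⁺ = {AlbumID, ArtistID, Country, Duration, Genre, ProducerID, ReleaseYear, StudioID} covers every attribute.
{AlbumID, Country, Genre} is a candidate key since {AlbumID, Country, Genre}⁺ = {AlbumID, ArtistID, Country, Duration, Genre, ProducerID, ReleaseYear, StudioID} covers every attribute.
{AlbumID, Country, StudioID} is a candidate key since {AlbumID, Country, StudioID}⁺ = {AlbumID, ArtistID, Country, Duration, Genre, ProducerID, ReleaseYear, StudioID} covers every attribute.
These are minimal and exhaustive — every other superkey contains one of them.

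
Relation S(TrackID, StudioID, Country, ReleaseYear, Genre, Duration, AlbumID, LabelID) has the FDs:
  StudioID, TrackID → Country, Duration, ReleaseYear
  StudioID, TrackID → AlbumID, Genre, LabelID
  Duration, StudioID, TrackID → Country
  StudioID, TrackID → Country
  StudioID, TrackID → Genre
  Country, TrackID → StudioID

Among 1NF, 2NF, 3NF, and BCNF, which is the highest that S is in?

Candidate keys: {Country, TrackID}, {StudioID, TrackID}. Prime attributes: {Country, StudioID, TrackID}.
Each dependency's left side is a superkey — BCNF holds.

BCNF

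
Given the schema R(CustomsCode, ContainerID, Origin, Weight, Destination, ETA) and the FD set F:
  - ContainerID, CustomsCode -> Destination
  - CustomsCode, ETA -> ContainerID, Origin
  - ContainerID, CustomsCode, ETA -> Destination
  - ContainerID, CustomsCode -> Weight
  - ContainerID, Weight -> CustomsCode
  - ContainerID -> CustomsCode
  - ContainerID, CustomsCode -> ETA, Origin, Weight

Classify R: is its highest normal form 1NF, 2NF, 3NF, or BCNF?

Candidate keys: {ContainerID}, {CustomsCode, ETA}. Prime attributes: {ContainerID, CustomsCode, ETA}.
The left-hand side of every FD is a superkey, so BCNF is satisfied.

BCNF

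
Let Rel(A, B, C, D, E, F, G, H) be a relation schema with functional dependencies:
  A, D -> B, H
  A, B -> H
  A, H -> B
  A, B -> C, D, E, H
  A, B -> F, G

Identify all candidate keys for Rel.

{A} never appears on the right of any FD, so every key must include it.
Closure of {A, B} is {A, B, C, D, E, F, G, H}, the whole schema; {A, B} is a candidate key.
Closure of {A, D} is {A, B, C, D, E, F, G, H}, the whole schema; {A, D} is a candidate key.
Closure of {A, H} is {A, B, C, D, E, F, G, H}, the whole schema; {A, H} is a candidate key.
These are minimal and exhaustive — every other superkey contains one of them.

{A, B}, {A, D}, {A, H}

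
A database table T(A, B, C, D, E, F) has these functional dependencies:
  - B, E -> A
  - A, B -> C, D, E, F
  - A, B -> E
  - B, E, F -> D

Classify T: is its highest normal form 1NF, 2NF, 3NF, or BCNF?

BCNF

Candidate keys: {A, B}, {B, E}. Prime attributes: {A, B, E}.
Every FD has a superkey on the left, so the relation is in BCNF.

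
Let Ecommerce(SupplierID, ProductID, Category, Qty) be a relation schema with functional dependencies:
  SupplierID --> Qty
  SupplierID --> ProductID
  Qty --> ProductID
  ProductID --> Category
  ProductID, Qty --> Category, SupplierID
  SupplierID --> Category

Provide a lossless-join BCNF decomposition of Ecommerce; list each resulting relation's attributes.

{Category, ProductID}; {ProductID, Qty, SupplierID}

Candidate keys of the original relation: {Qty}, {SupplierID}.
{Category, ProductID, Qty, SupplierID}: {ProductID} determines {Category, ProductID} here but is not a superkey — split on ProductID --> Category, giving {Category, ProductID} and {ProductID, Qty, SupplierID}.
{Category, ProductID} has no BCNF violation.
{ProductID, Qty, SupplierID} has no BCNF violation.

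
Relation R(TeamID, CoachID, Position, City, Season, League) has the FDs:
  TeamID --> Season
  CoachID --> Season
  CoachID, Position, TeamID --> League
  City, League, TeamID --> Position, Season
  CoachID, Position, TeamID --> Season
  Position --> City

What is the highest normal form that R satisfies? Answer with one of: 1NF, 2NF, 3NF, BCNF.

Candidate keys: {City, CoachID, League, TeamID}, {CoachID, Position, TeamID}. Prime attributes: {City, CoachID, League, Position, TeamID}.
For TeamID --> Season we have {TeamID}⁺ = {Season, TeamID}; {TeamID} is not a superkey, so BCNF fails.
TeamID --> Season has non-prime {Season} on the right and a non-superkey on the left, so 3NF fails.
The proper key subset {CoachID} of {CoachID, Position, TeamID} determines non-prime {Season}, so the relation is not even in 2NF.

1NF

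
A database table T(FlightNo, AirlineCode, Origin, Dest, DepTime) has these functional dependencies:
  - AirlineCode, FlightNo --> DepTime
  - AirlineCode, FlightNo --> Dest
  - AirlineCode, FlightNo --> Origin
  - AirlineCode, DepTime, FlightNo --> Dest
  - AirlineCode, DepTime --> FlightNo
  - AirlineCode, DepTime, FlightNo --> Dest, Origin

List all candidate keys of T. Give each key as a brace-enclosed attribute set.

{AirlineCode} never appears on the right of any FD, so every key must include it.
Closure of {AirlineCode, DepTime} is {AirlineCode, DepTime, Dest, FlightNo, Origin}, the whole schema; {AirlineCode, DepTime} is a candidate key.
Closure of {AirlineCode, FlightNo} is {AirlineCode, DepTime, Dest, FlightNo, Origin}, the whole schema; {AirlineCode, FlightNo} is a candidate key.
These are minimal and exhaustive — every other superkey contains one of them.

{AirlineCode, DepTime}, {AirlineCode, FlightNo}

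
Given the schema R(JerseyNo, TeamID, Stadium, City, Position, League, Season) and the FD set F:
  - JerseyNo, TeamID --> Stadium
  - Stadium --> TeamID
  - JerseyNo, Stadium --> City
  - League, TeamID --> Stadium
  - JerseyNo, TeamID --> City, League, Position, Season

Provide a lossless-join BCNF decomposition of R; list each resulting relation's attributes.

{City, JerseyNo, League, Position, Season, Stadium}; {Stadium, TeamID}

Candidate keys of the original relation: {JerseyNo, Stadium}, {JerseyNo, TeamID}.
Within {City, JerseyNo, League, Position, Season, Stadium, TeamID}: {Stadium}⁺ ∩ {City, JerseyNo, League, Position, Season, Stadium, TeamID} = {Stadium, TeamID}, not the whole set, so Stadium --> TeamID violates BCNF; decompose into {Stadium, TeamID} and {City, JerseyNo, League, Position, Season, Stadium}.
{Stadium, TeamID}: every determinant is a superkey — BCNF.
{City, JerseyNo, League, Position, Season, Stadium}: every determinant is a superkey — BCNF.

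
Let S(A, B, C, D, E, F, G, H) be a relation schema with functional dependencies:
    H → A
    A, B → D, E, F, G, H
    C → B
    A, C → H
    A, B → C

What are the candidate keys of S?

{A, B} is a candidate key since {A, B}⁺ = {A, B, C, D, E, F, G, H} covers every attribute.
{A, C} is a candidate key since {A, C}⁺ = {A, B, C, D, E, F, G, H} covers every attribute.
{B, H} is a candidate key since {B, H}⁺ = {A, B, C, D, E, F, G, H} covers every attribute.
{C, H} is a candidate key since {C, H}⁺ = {A, B, C, D, E, F, G, H} covers every attribute.
No proper subset of any of these is a key, and no other minimal superkey exists.

{A, B}, {A, C}, {B, H}, {C, H}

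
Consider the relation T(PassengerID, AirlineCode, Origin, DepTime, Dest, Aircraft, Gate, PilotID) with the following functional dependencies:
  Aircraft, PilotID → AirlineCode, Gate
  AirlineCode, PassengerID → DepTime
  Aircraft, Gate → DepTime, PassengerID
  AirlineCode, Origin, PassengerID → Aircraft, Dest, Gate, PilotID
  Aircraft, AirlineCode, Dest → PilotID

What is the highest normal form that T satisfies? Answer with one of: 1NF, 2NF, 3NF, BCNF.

1NF

Candidate keys: {Aircraft, AirlineCode, Dest, Origin}, {Aircraft, AirlineCode, Gate, Origin}, {Aircraft, Origin, PilotID}, {AirlineCode, Origin, PassengerID}. Prime attributes: {Aircraft, AirlineCode, Dest, Gate, Origin, PassengerID, PilotID}.
Aircraft, PilotID → AirlineCode, Gate: {Aircraft, PilotID}⁺ = {Aircraft, AirlineCode, DepTime, Gate, PassengerID, PilotID}, which is not all of the attributes, so the left side is not a superkey — BCNF is violated.
AirlineCode, PassengerID → DepTime determines the non-prime attribute {DepTime} from a non-superkey — 3NF is violated.
{Aircraft, PilotID} is a proper subset of the key {Aircraft, Origin, PilotID}, and {Aircraft, PilotID}⁺ contains the non-prime attribute {DepTime} — a partial dependency, so 2NF is violated.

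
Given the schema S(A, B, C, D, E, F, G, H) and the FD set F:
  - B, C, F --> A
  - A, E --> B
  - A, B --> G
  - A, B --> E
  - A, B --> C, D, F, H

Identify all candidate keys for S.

{A, B}, {A, E}, {B, C, F}

{A, B}⁺ = {A, B, C, D, E, F, G, H}, which is every attribute, so {A, B} is a candidate key.
{A, E}⁺ = {A, B, C, D, E, F, G, H}, which is every attribute, so {A, E} is a candidate key.
{B, C, F}⁺ = {A, B, C, D, E, F, G, H}, which is every attribute, so {B, C, F} is a candidate key.
These are minimal and exhaustive — every other superkey contains one of them.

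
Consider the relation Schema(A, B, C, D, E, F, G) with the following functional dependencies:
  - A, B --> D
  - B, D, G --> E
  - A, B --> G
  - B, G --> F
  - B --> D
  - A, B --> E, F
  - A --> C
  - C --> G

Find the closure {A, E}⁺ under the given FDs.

Start with {A, E}.
A --> C applies; add {C} → now {A, C, E}.
C --> G applies; add {G} → now {A, C, E, G}.
No further FD applies.

{A, C, E, G}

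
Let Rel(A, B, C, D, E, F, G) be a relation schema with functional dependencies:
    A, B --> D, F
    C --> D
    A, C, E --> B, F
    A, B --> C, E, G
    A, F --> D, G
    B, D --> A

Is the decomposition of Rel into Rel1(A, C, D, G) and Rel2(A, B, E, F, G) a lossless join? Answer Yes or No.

No

Rel1 ∩ Rel2 = {A, G}; its closure under F is {A, G}.
Rel1 ⊄ {A, G} and Rel2 ⊄ {A, G}, so the split is lossy.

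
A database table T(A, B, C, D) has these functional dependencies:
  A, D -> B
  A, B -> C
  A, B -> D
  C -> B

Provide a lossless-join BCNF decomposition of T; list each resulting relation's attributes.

Candidate keys of the original relation: {A, B}, {A, C}, {A, D}.
{A, B, C, D}: {C} determines {B, C} here but is not a superkey — split on C -> B, giving {B, C} and {A, C, D}.
{B, C} has no BCNF violation.
{A, C, D} has no BCNF violation.

{A, C, D}; {B, C}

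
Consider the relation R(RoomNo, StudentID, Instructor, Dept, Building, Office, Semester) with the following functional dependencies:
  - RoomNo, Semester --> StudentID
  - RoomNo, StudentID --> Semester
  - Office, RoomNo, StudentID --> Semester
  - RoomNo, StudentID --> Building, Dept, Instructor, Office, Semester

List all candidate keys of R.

{RoomNo, Semester}, {RoomNo, StudentID}

No FD produces {RoomNo}, so it must be in every candidate key.
{RoomNo, Semester} is a candidate key since {RoomNo, Semester}⁺ = {Building, Dept, Instructor, Office, RoomNo, Semester, StudentID} covers every attribute.
{RoomNo, StudentID} is a candidate key since {RoomNo, StudentID}⁺ = {Building, Dept, Instructor, Office, RoomNo, Semester, StudentID} covers every attribute.
Any other superkey properly contains one of these, so there are no further candidate keys.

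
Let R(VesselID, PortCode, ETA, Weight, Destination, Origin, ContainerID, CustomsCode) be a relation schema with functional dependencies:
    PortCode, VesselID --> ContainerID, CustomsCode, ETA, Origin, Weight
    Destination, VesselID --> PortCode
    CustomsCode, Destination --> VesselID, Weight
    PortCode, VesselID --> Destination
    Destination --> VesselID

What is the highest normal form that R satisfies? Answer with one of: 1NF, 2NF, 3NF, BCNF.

BCNF

Candidate keys: {Destination}, {PortCode, VesselID}. Prime attributes: {Destination, PortCode, VesselID}.
Every FD has a superkey on the left, so the relation is in BCNF.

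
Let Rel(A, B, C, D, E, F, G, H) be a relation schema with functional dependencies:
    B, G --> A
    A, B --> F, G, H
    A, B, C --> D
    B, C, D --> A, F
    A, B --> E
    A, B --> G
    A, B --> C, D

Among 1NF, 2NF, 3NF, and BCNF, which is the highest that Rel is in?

Candidate keys: {A, B}, {B, C, D}, {B, G}. Prime attributes: {A, B, C, D, G}.
The left-hand side of every FD is a superkey, so BCNF is satisfied.

BCNF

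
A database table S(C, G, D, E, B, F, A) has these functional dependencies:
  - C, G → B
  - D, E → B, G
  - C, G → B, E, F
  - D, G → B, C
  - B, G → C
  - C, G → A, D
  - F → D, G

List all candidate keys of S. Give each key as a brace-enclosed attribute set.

{B, G}, {C, G}, {D, E}, {D, G}, {F}

{F}⁺ = {A, B, C, D, E, F, G}, which is every attribute, so {F} is a candidate key.
{B, G}⁺ = {A, B, C, D, E, F, G}, which is every attribute, so {B, G} is a candidate key.
{C, G}⁺ = {A, B, C, D, E, F, G}, which is every attribute, so {C, G} is a candidate key.
{D, E}⁺ = {A, B, C, D, E, F, G}, which is every attribute, so {D, E} is a candidate key.
{D, G}⁺ = {A, B, C, D, E, F, G}, which is every attribute, so {D, G} is a candidate key.
No proper subset of any of these is a key, and no other minimal superkey exists.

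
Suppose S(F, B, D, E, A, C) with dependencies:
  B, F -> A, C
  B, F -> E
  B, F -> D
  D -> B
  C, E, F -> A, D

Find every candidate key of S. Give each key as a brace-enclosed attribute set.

Attributes never on any right-hand side: {F} — every candidate key must contain it.
{B, F}⁺ = {A, B, C, D, E, F}, which is every attribute, so {B, F} is a candidate key.
{D, F}⁺ = {A, B, C, D, E, F}, which is every attribute, so {D, F} is a candidate key.
{C, E, F}⁺ = {A, B, C, D, E, F}, which is every attribute, so {C, E, F} is a candidate key.
These are minimal and exhaustive — every other superkey contains one of them.

{B, F}, {C, E, F}, {D, F}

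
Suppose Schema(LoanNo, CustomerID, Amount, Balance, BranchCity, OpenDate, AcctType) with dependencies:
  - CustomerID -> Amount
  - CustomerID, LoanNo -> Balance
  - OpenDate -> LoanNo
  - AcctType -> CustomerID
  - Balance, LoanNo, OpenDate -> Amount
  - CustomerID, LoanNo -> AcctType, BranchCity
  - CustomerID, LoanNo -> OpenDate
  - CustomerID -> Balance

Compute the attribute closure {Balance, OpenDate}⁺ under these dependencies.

{Amount, Balance, LoanNo, OpenDate}

Start with {Balance, OpenDate}.
OpenDate -> LoanNo applies; add {LoanNo} → now {Balance, LoanNo, OpenDate}.
Balance, LoanNo, OpenDate -> Amount applies; add {Amount} → now {Amount, Balance, LoanNo, OpenDate}.
No further FD applies.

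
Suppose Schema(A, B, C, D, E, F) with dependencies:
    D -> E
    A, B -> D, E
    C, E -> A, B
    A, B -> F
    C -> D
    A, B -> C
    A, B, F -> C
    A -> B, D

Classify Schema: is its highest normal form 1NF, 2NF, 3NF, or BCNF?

2NF

Candidate keys: {A}, {C}. Prime attributes: {A, C}.
D -> E: {D}⁺ = {D, E}, which is not all of the attributes, so the left side is not a superkey — BCNF is violated.
D -> E determines the non-prime attribute {E} from a non-superkey — 3NF is violated.
All keys have size 1, which rules out partial dependencies — 2NF is satisfied.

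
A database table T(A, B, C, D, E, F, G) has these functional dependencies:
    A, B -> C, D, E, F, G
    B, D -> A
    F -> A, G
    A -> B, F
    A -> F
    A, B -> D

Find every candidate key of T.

{A}, {B, D}, {F}

{A} is a candidate key since {A}⁺ = {A, B, C, D, E, F, G} covers every attribute.
{F} is a candidate key since {F}⁺ = {A, B, C, D, E, F, G} covers every attribute.
{B, D} is a candidate key since {B, D}⁺ = {A, B, C, D, E, F, G} covers every attribute.
These are minimal and exhaustive — every other superkey contains one of them.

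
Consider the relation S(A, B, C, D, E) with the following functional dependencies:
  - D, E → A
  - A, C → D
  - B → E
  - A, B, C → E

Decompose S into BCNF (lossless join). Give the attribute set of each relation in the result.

Candidate keys of the original relation: {A, B, C}, {B, C, D}.
In {A, B, C, D, E}, {D, E} is not a superkey ({D, E}⁺ restricted to this set is {A, D, E}), so split on D, E → A into {A, D, E} and {B, C, D, E}.
{A, D, E} is in BCNF.
In {B, C, D, E}, {B} is not a superkey ({B}⁺ restricted to this set is {B, E}), so split on B → E into {B, E} and {B, C, D}.
{B, E} is in BCNF.
{B, C, D} is in BCNF.

{A, D, E}; {B, C, D}; {B, E}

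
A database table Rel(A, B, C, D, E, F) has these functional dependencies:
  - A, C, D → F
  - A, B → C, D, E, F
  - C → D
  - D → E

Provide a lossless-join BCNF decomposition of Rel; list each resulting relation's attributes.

{A, B, C}; {A, C, F}; {C, D}; {D, E}

Candidate key of the original relation: {A, B}.
In {A, B, C, D, E, F}, {A, C, D} is not a superkey ({A, C, D}⁺ restricted to this set is {A, C, D, E, F}), so split on A, C, D → E, F into {A, C, D, E, F} and {A, B, C, D}.
In {A, C, D, E, F}, {C} is not a superkey ({C}⁺ restricted to this set is {C, D, E}), so split on C → D, E into {C, D, E} and {A, C, F}.
In {C, D, E}, {D} is not a superkey ({D}⁺ restricted to this set is {D, E}), so split on D → E into {D, E} and {C, D}.
{D, E} has no BCNF violation.
{C, D} has no BCNF violation.
{A, C, F} has no BCNF violation.
In {A, B, C, D}, {C} is not a superkey ({C}⁺ restricted to this set is {C, D}), so split on C → D into {C, D} and {A, B, C}.
{C, D} has no BCNF violation.
{A, B, C} has no BCNF violation.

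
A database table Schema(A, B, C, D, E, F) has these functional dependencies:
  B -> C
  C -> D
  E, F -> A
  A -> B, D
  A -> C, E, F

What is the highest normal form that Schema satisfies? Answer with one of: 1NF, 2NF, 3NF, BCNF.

Candidate keys: {A}, {E, F}. Prime attributes: {A, E, F}.
B -> C: {B}⁺ = {B, C, D}, which is not all of the attributes, so the left side is not a superkey — BCNF is violated.
B -> C has non-prime {C} on the right and a non-superkey on the left, so 3NF fails.
Checking every proper subset of each key, none determines a non-prime attribute — 2NF is satisfied.

2NF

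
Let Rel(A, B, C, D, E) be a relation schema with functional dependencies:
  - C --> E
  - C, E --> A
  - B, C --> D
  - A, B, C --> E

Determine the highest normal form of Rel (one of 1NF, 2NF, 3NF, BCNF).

Candidate key: {B, C}. Prime attributes: {B, C}.
C --> E breaks BCNF: {C}⁺ = {A, C, E}, so {C} is not a superkey.
C --> E determines the non-prime attribute {E} from a non-superkey — 3NF is violated.
{C} is a proper subset of the key {B, C}, and {C}⁺ contains the non-prime attributes {A, E} — a partial dependency, so 2NF is violated.

1NF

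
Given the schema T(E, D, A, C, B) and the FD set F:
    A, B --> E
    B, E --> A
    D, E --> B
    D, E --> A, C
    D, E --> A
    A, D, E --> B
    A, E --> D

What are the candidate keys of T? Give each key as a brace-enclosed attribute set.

{A, B}, {A, E}, {B, E}, {D, E}

{A, B} is a candidate key since {A, B}⁺ = {A, B, C, D, E} covers every attribute.
{A, E} is a candidate key since {A, E}⁺ = {A, B, C, D, E} covers every attribute.
{B, E} is a candidate key since {B, E}⁺ = {A, B, C, D, E} covers every attribute.
{D, E} is a candidate key since {D, E}⁺ = {A, B, C, D, E} covers every attribute.
Any other superkey properly contains one of these, so there are no further candidate keys.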